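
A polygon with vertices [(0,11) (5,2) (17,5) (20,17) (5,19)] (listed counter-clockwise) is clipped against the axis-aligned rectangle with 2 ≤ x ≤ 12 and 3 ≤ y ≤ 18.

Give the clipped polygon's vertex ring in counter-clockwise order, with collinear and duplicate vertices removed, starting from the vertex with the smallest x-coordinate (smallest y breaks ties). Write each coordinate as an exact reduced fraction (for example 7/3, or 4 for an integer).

Clipped polygon: [(2,37/5) (40/9,3) (9,3) (12,15/4) (12,18) (35/8,18) (2,71/5)]

1. After x ≥ 2: [(2,71/5) (2,37/5) (5,2) (17,5) (20,17) (5,19)]
2. After x ≤ 12: [(2,71/5) (2,37/5) (5,2) (12,15/4) (12,271/15) (5,19)]
3. After y ≥ 3: [(2,71/5) (2,37/5) (40/9,3) (9,3) (12,15/4) (12,271/15) (5,19)]
4. After y ≤ 18: [(35/8,18) (2,71/5) (2,37/5) (40/9,3) (9,3) (12,15/4) (12,18)]
5. Canonical ring: [(2,37/5) (40/9,3) (9,3) (12,15/4) (12,18) (35/8,18) (2,71/5)]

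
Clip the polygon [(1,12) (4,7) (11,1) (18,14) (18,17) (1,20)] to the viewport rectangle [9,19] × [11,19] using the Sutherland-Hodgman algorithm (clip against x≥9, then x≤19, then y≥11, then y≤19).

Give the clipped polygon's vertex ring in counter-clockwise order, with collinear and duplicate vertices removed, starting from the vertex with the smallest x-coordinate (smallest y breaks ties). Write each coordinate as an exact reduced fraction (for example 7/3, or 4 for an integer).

Clipped polygon: [(9,11) (213/13,11) (18,14) (18,17) (9,316/17)]

1. After x ≥ 9: [(9,19/7) (11,1) (18,14) (18,17) (9,316/17)]
2. After x ≤ 19: [(9,19/7) (11,1) (18,14) (18,17) (9,316/17)]
3. After y ≥ 11: [(9,11) (213/13,11) (18,14) (18,17) (9,316/17)]
4. After y ≤ 19: [(9,11) (213/13,11) (18,14) (18,17) (9,316/17)]
5. Canonical ring: [(9,11) (213/13,11) (18,14) (18,17) (9,316/17)]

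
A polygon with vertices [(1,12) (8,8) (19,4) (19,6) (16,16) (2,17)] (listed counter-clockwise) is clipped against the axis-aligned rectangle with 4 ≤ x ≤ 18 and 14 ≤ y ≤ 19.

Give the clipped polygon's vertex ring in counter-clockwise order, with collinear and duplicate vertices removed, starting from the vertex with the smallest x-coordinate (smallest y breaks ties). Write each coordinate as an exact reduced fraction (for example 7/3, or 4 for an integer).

1. After x ≥ 4: [(4,72/7) (8,8) (19,4) (19,6) (16,16) (4,118/7)]
2. After x ≤ 18: [(4,72/7) (8,8) (18,48/11) (18,28/3) (16,16) (4,118/7)]
3. After y ≥ 14: [(4,14) (83/5,14) (16,16) (4,118/7)]
4. After y ≤ 19: [(4,14) (83/5,14) (16,16) (4,118/7)]
5. Canonical ring: [(4,14) (83/5,14) (16,16) (4,118/7)]

Clipped polygon: [(4,14) (83/5,14) (16,16) (4,118/7)]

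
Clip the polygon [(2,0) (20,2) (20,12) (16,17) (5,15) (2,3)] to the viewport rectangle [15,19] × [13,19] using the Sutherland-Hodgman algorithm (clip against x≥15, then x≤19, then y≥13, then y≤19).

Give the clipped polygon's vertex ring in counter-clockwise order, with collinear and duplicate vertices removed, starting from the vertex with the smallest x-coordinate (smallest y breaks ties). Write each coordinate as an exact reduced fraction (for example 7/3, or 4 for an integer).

1. After x ≥ 15: [(15,13/9) (20,2) (20,12) (16,17) (15,185/11)]
2. After x ≤ 19: [(15,13/9) (19,17/9) (19,53/4) (16,17) (15,185/11)]
3. After y ≥ 13: [(15,13) (19,13) (19,53/4) (16,17) (15,185/11)]
4. After y ≤ 19: [(15,13) (19,13) (19,53/4) (16,17) (15,185/11)]
5. Canonical ring: [(15,13) (19,13) (19,53/4) (16,17) (15,185/11)]

Clipped polygon: [(15,13) (19,13) (19,53/4) (16,17) (15,185/11)]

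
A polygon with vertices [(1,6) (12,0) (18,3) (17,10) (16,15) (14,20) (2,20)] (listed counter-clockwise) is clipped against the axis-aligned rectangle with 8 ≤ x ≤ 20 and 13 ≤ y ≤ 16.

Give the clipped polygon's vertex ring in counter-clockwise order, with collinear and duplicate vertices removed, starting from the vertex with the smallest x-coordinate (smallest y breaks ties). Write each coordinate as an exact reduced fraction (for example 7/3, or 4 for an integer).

1. After x ≥ 8: [(8,24/11) (12,0) (18,3) (17,10) (16,15) (14,20) (8,20)]
2. After x ≤ 20: [(8,24/11) (12,0) (18,3) (17,10) (16,15) (14,20) (8,20)]
3. After y ≥ 13: [(8,13) (82/5,13) (16,15) (14,20) (8,20)]
4. After y ≤ 16: [(8,16) (8,13) (82/5,13) (16,15) (78/5,16)]
5. Canonical ring: [(8,13) (82/5,13) (16,15) (78/5,16) (8,16)]

Clipped polygon: [(8,13) (82/5,13) (16,15) (78/5,16) (8,16)]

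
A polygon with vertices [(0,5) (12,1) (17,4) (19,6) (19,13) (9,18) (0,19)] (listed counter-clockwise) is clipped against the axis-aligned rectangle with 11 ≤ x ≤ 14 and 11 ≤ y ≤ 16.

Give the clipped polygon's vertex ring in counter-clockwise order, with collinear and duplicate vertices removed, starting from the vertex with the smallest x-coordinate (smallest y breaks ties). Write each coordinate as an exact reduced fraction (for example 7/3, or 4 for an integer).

1. After x ≥ 11: [(11,4/3) (12,1) (17,4) (19,6) (19,13) (11,17)]
2. After x ≤ 14: [(11,4/3) (12,1) (14,11/5) (14,31/2) (11,17)]
3. After y ≥ 11: [(11,11) (14,11) (14,31/2) (11,17)]
4. After y ≤ 16: [(11,16) (11,11) (14,11) (14,31/2) (13,16)]
5. Canonical ring: [(11,11) (14,11) (14,31/2) (13,16) (11,16)]

Clipped polygon: [(11,11) (14,11) (14,31/2) (13,16) (11,16)]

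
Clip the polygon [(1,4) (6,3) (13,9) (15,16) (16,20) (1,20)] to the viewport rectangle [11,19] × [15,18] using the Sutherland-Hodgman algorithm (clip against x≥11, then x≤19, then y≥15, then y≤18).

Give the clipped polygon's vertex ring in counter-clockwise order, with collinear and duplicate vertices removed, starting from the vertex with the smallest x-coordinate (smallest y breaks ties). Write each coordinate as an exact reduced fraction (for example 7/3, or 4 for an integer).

1. After x ≥ 11: [(11,51/7) (13,9) (15,16) (16,20) (11,20)]
2. After x ≤ 19: [(11,51/7) (13,9) (15,16) (16,20) (11,20)]
3. After y ≥ 15: [(11,15) (103/7,15) (15,16) (16,20) (11,20)]
4. After y ≤ 18: [(11,18) (11,15) (103/7,15) (15,16) (31/2,18)]
5. Canonical ring: [(11,15) (103/7,15) (15,16) (31/2,18) (11,18)]

Clipped polygon: [(11,15) (103/7,15) (15,16) (31/2,18) (11,18)]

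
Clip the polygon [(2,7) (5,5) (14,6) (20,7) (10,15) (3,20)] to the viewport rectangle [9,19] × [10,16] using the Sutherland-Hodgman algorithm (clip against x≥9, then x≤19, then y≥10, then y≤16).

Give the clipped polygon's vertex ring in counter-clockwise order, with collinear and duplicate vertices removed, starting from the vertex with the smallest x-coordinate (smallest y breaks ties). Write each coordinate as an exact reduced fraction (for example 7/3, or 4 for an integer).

1. After x ≥ 9: [(9,49/9) (14,6) (20,7) (10,15) (9,110/7)]
2. After x ≤ 19: [(9,49/9) (14,6) (19,41/6) (19,39/5) (10,15) (9,110/7)]
3. After y ≥ 10: [(9,10) (65/4,10) (10,15) (9,110/7)]
4. After y ≤ 16: [(9,10) (65/4,10) (10,15) (9,110/7)]
5. Canonical ring: [(9,10) (65/4,10) (10,15) (9,110/7)]

Clipped polygon: [(9,10) (65/4,10) (10,15) (9,110/7)]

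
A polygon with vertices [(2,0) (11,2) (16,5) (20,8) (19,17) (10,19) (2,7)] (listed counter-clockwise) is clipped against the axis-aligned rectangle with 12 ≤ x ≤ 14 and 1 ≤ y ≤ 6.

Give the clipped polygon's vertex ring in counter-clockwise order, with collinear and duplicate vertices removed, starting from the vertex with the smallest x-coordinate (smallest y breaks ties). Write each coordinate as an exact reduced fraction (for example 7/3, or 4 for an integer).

1. After x ≥ 12: [(12,13/5) (16,5) (20,8) (19,17) (12,167/9)]
2. After x ≤ 14: [(12,13/5) (14,19/5) (14,163/9) (12,167/9)]
3. After y ≥ 1: [(12,13/5) (14,19/5) (14,163/9) (12,167/9)]
4. After y ≤ 6: [(12,6) (12,13/5) (14,19/5) (14,6)]
5. Canonical ring: [(12,13/5) (14,19/5) (14,6) (12,6)]

Clipped polygon: [(12,13/5) (14,19/5) (14,6) (12,6)]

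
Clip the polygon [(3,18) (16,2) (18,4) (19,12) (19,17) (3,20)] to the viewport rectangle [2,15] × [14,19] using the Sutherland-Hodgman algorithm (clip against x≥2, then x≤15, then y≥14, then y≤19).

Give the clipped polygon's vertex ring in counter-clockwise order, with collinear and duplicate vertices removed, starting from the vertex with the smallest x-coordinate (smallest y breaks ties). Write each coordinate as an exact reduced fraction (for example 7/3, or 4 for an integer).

Clipped polygon: [(3,18) (25/4,14) (15,14) (15,71/4) (25/3,19) (3,19)]

1. After x ≥ 2: [(3,18) (16,2) (18,4) (19,12) (19,17) (3,20)]
2. After x ≤ 15: [(3,18) (15,42/13) (15,71/4) (3,20)]
3. After y ≥ 14: [(3,18) (25/4,14) (15,14) (15,71/4) (3,20)]
4. After y ≤ 19: [(3,19) (3,18) (25/4,14) (15,14) (15,71/4) (25/3,19)]
5. Canonical ring: [(3,18) (25/4,14) (15,14) (15,71/4) (25/3,19) (3,19)]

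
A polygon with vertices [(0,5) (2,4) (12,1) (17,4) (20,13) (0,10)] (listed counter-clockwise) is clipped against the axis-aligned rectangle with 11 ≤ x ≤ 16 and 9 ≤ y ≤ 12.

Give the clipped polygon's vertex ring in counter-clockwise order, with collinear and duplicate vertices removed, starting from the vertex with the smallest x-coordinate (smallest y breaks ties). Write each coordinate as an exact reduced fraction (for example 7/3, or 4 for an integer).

1. After x ≥ 11: [(11,13/10) (12,1) (17,4) (20,13) (11,233/20)]
2. After x ≤ 16: [(11,13/10) (12,1) (16,17/5) (16,62/5) (11,233/20)]
3. After y ≥ 9: [(11,9) (16,9) (16,62/5) (11,233/20)]
4. After y ≤ 12: [(11,9) (16,9) (16,12) (40/3,12) (11,233/20)]
5. Canonical ring: [(11,9) (16,9) (16,12) (40/3,12) (11,233/20)]

Clipped polygon: [(11,9) (16,9) (16,12) (40/3,12) (11,233/20)]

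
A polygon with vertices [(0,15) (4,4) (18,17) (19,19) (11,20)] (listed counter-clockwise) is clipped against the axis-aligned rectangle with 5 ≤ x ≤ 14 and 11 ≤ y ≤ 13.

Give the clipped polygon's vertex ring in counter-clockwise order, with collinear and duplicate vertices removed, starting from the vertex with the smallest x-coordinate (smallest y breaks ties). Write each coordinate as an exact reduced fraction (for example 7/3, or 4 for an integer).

Clipped polygon: [(5,11) (150/13,11) (178/13,13) (5,13)]

1. After x ≥ 5: [(5,190/11) (5,69/14) (18,17) (19,19) (11,20)]
2. After x ≤ 14: [(5,190/11) (5,69/14) (14,93/7) (14,157/8) (11,20)]
3. After y ≥ 11: [(5,190/11) (5,11) (150/13,11) (14,93/7) (14,157/8) (11,20)]
4. After y ≤ 13: [(5,13) (5,11) (150/13,11) (178/13,13)]
5. Canonical ring: [(5,11) (150/13,11) (178/13,13) (5,13)]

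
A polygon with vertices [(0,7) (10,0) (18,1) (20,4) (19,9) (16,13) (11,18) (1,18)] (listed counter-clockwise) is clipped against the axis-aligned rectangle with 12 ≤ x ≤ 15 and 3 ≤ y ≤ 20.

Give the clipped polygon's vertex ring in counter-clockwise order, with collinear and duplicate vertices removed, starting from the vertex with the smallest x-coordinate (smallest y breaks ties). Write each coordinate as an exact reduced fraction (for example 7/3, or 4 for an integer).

Clipped polygon: [(12,3) (15,3) (15,14) (12,17)]

1. After x ≥ 12: [(12,1/4) (18,1) (20,4) (19,9) (16,13) (12,17)]
2. After x ≤ 15: [(12,1/4) (15,5/8) (15,14) (12,17)]
3. After y ≥ 3: [(12,3) (15,3) (15,14) (12,17)]
4. After y ≤ 20: [(12,3) (15,3) (15,14) (12,17)]
5. Canonical ring: [(12,3) (15,3) (15,14) (12,17)]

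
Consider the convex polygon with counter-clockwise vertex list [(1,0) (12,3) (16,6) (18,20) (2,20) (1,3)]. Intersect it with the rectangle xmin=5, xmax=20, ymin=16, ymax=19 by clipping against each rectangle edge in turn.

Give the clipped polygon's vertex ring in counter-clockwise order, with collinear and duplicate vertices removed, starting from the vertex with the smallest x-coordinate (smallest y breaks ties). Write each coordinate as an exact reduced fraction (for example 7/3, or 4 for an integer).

Clipped polygon: [(5,16) (122/7,16) (125/7,19) (5,19)]

1. After x ≥ 5: [(5,12/11) (12,3) (16,6) (18,20) (5,20)]
2. After x ≤ 20: [(5,12/11) (12,3) (16,6) (18,20) (5,20)]
3. After y ≥ 16: [(5,16) (122/7,16) (18,20) (5,20)]
4. After y ≤ 19: [(5,19) (5,16) (122/7,16) (125/7,19)]
5. Canonical ring: [(5,16) (122/7,16) (125/7,19) (5,19)]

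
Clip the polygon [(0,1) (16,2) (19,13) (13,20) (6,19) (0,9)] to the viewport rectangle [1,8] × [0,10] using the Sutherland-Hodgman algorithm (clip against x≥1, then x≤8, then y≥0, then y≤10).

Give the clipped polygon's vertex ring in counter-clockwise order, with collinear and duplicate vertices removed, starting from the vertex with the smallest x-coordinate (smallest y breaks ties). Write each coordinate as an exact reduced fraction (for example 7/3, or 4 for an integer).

Clipped polygon: [(1,17/16) (8,3/2) (8,10) (1,10)]

1. After x ≥ 1: [(1,17/16) (16,2) (19,13) (13,20) (6,19) (1,32/3)]
2. After x ≤ 8: [(1,17/16) (8,3/2) (8,135/7) (6,19) (1,32/3)]
3. After y ≥ 0: [(1,17/16) (8,3/2) (8,135/7) (6,19) (1,32/3)]
4. After y ≤ 10: [(1,10) (1,17/16) (8,3/2) (8,10)]
5. Canonical ring: [(1,17/16) (8,3/2) (8,10) (1,10)]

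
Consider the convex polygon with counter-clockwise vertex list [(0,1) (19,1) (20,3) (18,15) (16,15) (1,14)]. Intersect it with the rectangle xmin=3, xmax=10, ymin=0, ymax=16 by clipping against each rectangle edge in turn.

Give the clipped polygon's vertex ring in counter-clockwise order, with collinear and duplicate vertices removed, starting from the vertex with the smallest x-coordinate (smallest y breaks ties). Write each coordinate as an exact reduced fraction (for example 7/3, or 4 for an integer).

1. After x ≥ 3: [(3,1) (19,1) (20,3) (18,15) (16,15) (3,212/15)]
2. After x ≤ 10: [(3,1) (10,1) (10,73/5) (3,212/15)]
3. After y ≥ 0: [(3,1) (10,1) (10,73/5) (3,212/15)]
4. After y ≤ 16: [(3,1) (10,1) (10,73/5) (3,212/15)]
5. Canonical ring: [(3,1) (10,1) (10,73/5) (3,212/15)]

Clipped polygon: [(3,1) (10,1) (10,73/5) (3,212/15)]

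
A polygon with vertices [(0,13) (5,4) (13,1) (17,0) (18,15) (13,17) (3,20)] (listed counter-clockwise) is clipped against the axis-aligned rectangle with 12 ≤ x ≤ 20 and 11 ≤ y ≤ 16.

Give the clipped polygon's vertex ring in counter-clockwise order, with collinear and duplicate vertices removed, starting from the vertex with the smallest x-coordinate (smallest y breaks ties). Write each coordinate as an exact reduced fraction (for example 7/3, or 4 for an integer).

1. After x ≥ 12: [(12,11/8) (13,1) (17,0) (18,15) (13,17) (12,173/10)]
2. After x ≤ 20: [(12,11/8) (13,1) (17,0) (18,15) (13,17) (12,173/10)]
3. After y ≥ 11: [(12,11) (266/15,11) (18,15) (13,17) (12,173/10)]
4. After y ≤ 16: [(12,16) (12,11) (266/15,11) (18,15) (31/2,16)]
5. Canonical ring: [(12,11) (266/15,11) (18,15) (31/2,16) (12,16)]

Clipped polygon: [(12,11) (266/15,11) (18,15) (31/2,16) (12,16)]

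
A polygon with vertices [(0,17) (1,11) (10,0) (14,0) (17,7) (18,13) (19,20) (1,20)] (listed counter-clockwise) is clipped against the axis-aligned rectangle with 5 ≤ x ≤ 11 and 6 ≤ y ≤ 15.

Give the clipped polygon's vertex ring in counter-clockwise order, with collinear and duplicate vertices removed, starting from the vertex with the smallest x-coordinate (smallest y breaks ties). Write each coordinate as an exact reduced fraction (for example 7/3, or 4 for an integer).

1. After x ≥ 5: [(5,55/9) (10,0) (14,0) (17,7) (18,13) (19,20) (5,20)]
2. After x ≤ 11: [(5,55/9) (10,0) (11,0) (11,20) (5,20)]
3. After y ≥ 6: [(5,55/9) (56/11,6) (11,6) (11,20) (5,20)]
4. After y ≤ 15: [(5,15) (5,55/9) (56/11,6) (11,6) (11,15)]
5. Canonical ring: [(5,55/9) (56/11,6) (11,6) (11,15) (5,15)]

Clipped polygon: [(5,55/9) (56/11,6) (11,6) (11,15) (5,15)]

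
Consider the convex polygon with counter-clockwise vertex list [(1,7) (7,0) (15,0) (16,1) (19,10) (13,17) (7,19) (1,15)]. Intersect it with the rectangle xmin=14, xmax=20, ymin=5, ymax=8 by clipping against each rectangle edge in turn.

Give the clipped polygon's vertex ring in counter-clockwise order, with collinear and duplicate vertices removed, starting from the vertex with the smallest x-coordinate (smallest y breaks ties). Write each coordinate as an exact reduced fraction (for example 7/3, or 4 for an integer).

1. After x ≥ 14: [(14,0) (15,0) (16,1) (19,10) (14,95/6)]
2. After x ≤ 20: [(14,0) (15,0) (16,1) (19,10) (14,95/6)]
3. After y ≥ 5: [(14,5) (52/3,5) (19,10) (14,95/6)]
4. After y ≤ 8: [(14,8) (14,5) (52/3,5) (55/3,8)]
5. Canonical ring: [(14,5) (52/3,5) (55/3,8) (14,8)]

Clipped polygon: [(14,5) (52/3,5) (55/3,8) (14,8)]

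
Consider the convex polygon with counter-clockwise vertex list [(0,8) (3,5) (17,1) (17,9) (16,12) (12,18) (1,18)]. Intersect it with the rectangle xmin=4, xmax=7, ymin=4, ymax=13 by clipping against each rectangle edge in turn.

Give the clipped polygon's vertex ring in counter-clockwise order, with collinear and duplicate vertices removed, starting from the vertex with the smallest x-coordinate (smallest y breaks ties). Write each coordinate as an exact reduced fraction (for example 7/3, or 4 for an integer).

Clipped polygon: [(4,33/7) (13/2,4) (7,4) (7,13) (4,13)]

1. After x ≥ 4: [(4,33/7) (17,1) (17,9) (16,12) (12,18) (4,18)]
2. After x ≤ 7: [(4,33/7) (7,27/7) (7,18) (4,18)]
3. After y ≥ 4: [(4,33/7) (13/2,4) (7,4) (7,18) (4,18)]
4. After y ≤ 13: [(4,13) (4,33/7) (13/2,4) (7,4) (7,13)]
5. Canonical ring: [(4,33/7) (13/2,4) (7,4) (7,13) (4,13)]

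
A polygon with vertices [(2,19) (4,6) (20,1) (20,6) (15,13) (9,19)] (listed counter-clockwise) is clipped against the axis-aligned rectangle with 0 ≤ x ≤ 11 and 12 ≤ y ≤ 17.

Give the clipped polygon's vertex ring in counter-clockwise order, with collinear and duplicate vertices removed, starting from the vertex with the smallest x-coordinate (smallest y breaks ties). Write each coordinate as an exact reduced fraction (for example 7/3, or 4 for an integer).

1. After x ≥ 0: [(2,19) (4,6) (20,1) (20,6) (15,13) (9,19)]
2. After x ≤ 11: [(2,19) (4,6) (11,61/16) (11,17) (9,19)]
3. After y ≥ 12: [(2,19) (40/13,12) (11,12) (11,17) (9,19)]
4. After y ≤ 17: [(30/13,17) (40/13,12) (11,12) (11,17) (11,17)]
5. Canonical ring: [(30/13,17) (40/13,12) (11,12) (11,17)]

Clipped polygon: [(30/13,17) (40/13,12) (11,12) (11,17)]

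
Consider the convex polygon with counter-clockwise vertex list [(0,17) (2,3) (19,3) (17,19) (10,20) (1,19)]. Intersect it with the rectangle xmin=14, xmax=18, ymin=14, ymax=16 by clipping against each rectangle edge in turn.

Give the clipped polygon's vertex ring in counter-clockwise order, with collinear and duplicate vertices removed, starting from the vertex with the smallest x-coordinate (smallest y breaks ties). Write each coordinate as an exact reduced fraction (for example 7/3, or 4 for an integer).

1. After x ≥ 14: [(14,3) (19,3) (17,19) (14,136/7)]
2. After x ≤ 18: [(14,3) (18,3) (18,11) (17,19) (14,136/7)]
3. After y ≥ 14: [(14,14) (141/8,14) (17,19) (14,136/7)]
4. After y ≤ 16: [(14,16) (14,14) (141/8,14) (139/8,16)]
5. Canonical ring: [(14,14) (141/8,14) (139/8,16) (14,16)]

Clipped polygon: [(14,14) (141/8,14) (139/8,16) (14,16)]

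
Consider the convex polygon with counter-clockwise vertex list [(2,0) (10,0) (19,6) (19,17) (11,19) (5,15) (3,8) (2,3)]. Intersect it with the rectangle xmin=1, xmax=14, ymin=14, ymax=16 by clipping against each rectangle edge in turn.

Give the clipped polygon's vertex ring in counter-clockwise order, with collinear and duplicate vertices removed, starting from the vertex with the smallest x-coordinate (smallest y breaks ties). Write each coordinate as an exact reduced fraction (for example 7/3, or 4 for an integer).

Clipped polygon: [(33/7,14) (14,14) (14,16) (13/2,16) (5,15)]

1. After x ≥ 1: [(2,0) (10,0) (19,6) (19,17) (11,19) (5,15) (3,8) (2,3)]
2. After x ≤ 14: [(2,0) (10,0) (14,8/3) (14,73/4) (11,19) (5,15) (3,8) (2,3)]
3. After y ≥ 14: [(14,14) (14,73/4) (11,19) (5,15) (33/7,14)]
4. After y ≤ 16: [(14,14) (14,16) (13/2,16) (5,15) (33/7,14)]
5. Canonical ring: [(33/7,14) (14,14) (14,16) (13/2,16) (5,15)]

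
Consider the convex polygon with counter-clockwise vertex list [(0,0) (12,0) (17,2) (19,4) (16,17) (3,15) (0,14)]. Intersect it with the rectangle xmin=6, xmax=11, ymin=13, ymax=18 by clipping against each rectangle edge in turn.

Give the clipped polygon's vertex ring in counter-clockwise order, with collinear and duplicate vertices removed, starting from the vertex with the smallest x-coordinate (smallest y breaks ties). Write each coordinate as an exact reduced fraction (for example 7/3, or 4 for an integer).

Clipped polygon: [(6,13) (11,13) (11,211/13) (6,201/13)]

1. After x ≥ 6: [(6,0) (12,0) (17,2) (19,4) (16,17) (6,201/13)]
2. After x ≤ 11: [(6,0) (11,0) (11,211/13) (6,201/13)]
3. After y ≥ 13: [(6,13) (11,13) (11,211/13) (6,201/13)]
4. After y ≤ 18: [(6,13) (11,13) (11,211/13) (6,201/13)]
5. Canonical ring: [(6,13) (11,13) (11,211/13) (6,201/13)]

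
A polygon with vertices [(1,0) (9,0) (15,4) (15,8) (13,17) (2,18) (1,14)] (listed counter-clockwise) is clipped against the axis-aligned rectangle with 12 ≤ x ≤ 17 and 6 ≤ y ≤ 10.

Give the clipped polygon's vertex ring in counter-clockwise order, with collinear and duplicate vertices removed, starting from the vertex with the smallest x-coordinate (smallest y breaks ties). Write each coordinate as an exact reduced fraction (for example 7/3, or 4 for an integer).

1. After x ≥ 12: [(12,2) (15,4) (15,8) (13,17) (12,188/11)]
2. After x ≤ 17: [(12,2) (15,4) (15,8) (13,17) (12,188/11)]
3. After y ≥ 6: [(12,6) (15,6) (15,8) (13,17) (12,188/11)]
4. After y ≤ 10: [(12,10) (12,6) (15,6) (15,8) (131/9,10)]
5. Canonical ring: [(12,6) (15,6) (15,8) (131/9,10) (12,10)]

Clipped polygon: [(12,6) (15,6) (15,8) (131/9,10) (12,10)]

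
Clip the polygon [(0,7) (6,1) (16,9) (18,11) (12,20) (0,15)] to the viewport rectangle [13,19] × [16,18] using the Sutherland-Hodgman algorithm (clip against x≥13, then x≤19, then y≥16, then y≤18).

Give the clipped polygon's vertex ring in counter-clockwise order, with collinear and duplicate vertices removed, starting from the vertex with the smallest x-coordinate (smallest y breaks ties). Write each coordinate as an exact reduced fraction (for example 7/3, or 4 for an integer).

Clipped polygon: [(13,16) (44/3,16) (40/3,18) (13,18)]

1. After x ≥ 13: [(13,33/5) (16,9) (18,11) (13,37/2)]
2. After x ≤ 19: [(13,33/5) (16,9) (18,11) (13,37/2)]
3. After y ≥ 16: [(13,16) (44/3,16) (13,37/2)]
4. After y ≤ 18: [(13,18) (13,16) (44/3,16) (40/3,18)]
5. Canonical ring: [(13,16) (44/3,16) (40/3,18) (13,18)]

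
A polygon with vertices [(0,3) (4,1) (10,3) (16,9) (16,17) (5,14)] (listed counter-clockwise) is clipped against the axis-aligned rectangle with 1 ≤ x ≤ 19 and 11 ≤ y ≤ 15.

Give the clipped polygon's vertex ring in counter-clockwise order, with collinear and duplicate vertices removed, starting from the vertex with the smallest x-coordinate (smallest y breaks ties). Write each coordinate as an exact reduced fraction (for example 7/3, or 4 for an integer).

Clipped polygon: [(40/11,11) (16,11) (16,15) (26/3,15) (5,14)]

1. After x ≥ 1: [(1,26/5) (1,5/2) (4,1) (10,3) (16,9) (16,17) (5,14)]
2. After x ≤ 19: [(1,26/5) (1,5/2) (4,1) (10,3) (16,9) (16,17) (5,14)]
3. After y ≥ 11: [(40/11,11) (16,11) (16,17) (5,14)]
4. After y ≤ 15: [(40/11,11) (16,11) (16,15) (26/3,15) (5,14)]
5. Canonical ring: [(40/11,11) (16,11) (16,15) (26/3,15) (5,14)]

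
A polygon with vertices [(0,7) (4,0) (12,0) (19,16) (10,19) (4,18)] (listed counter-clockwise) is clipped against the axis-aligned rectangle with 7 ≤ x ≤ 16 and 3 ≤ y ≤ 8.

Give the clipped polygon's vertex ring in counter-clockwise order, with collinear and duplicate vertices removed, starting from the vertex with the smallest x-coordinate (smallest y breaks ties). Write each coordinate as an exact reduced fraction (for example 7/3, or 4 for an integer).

Clipped polygon: [(7,3) (213/16,3) (31/2,8) (7,8)]

1. After x ≥ 7: [(7,0) (12,0) (19,16) (10,19) (7,37/2)]
2. After x ≤ 16: [(7,0) (12,0) (16,64/7) (16,17) (10,19) (7,37/2)]
3. After y ≥ 3: [(7,3) (213/16,3) (16,64/7) (16,17) (10,19) (7,37/2)]
4. After y ≤ 8: [(7,8) (7,3) (213/16,3) (31/2,8)]
5. Canonical ring: [(7,3) (213/16,3) (31/2,8) (7,8)]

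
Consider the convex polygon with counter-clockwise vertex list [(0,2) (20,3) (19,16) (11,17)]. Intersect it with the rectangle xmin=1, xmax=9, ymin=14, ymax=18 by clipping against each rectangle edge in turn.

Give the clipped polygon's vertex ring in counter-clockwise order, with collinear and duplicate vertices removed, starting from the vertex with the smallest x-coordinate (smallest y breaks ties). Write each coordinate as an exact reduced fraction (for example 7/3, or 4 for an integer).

1. After x ≥ 1: [(1,37/11) (1,41/20) (20,3) (19,16) (11,17)]
2. After x ≤ 9: [(9,157/11) (1,37/11) (1,41/20) (9,49/20)]
3. After y ≥ 14: [(9,14) (9,157/11) (44/5,14)]
4. After y ≤ 18: [(9,14) (9,157/11) (44/5,14)]
5. Canonical ring: [(44/5,14) (9,14) (9,157/11)]

Clipped polygon: [(44/5,14) (9,14) (9,157/11)]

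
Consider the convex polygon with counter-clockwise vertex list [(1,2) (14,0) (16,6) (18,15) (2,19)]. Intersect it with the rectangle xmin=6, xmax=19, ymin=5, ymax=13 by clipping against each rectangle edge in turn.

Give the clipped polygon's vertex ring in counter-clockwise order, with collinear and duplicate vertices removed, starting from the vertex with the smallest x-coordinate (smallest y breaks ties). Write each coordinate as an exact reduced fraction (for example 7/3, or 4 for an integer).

1. After x ≥ 6: [(6,16/13) (14,0) (16,6) (18,15) (6,18)]
2. After x ≤ 19: [(6,16/13) (14,0) (16,6) (18,15) (6,18)]
3. After y ≥ 5: [(6,5) (47/3,5) (16,6) (18,15) (6,18)]
4. After y ≤ 13: [(6,13) (6,5) (47/3,5) (16,6) (158/9,13)]
5. Canonical ring: [(6,5) (47/3,5) (16,6) (158/9,13) (6,13)]

Clipped polygon: [(6,5) (47/3,5) (16,6) (158/9,13) (6,13)]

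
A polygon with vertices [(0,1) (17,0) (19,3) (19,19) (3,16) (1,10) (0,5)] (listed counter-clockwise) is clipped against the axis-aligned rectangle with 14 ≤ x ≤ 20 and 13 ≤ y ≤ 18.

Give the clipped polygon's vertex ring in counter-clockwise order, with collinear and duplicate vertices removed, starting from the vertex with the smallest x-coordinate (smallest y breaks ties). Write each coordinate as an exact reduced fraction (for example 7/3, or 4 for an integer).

Clipped polygon: [(14,13) (19,13) (19,18) (14,18)]

1. After x ≥ 14: [(14,3/17) (17,0) (19,3) (19,19) (14,289/16)]
2. After x ≤ 20: [(14,3/17) (17,0) (19,3) (19,19) (14,289/16)]
3. After y ≥ 13: [(14,13) (19,13) (19,19) (14,289/16)]
4. After y ≤ 18: [(14,18) (14,13) (19,13) (19,18)]
5. Canonical ring: [(14,13) (19,13) (19,18) (14,18)]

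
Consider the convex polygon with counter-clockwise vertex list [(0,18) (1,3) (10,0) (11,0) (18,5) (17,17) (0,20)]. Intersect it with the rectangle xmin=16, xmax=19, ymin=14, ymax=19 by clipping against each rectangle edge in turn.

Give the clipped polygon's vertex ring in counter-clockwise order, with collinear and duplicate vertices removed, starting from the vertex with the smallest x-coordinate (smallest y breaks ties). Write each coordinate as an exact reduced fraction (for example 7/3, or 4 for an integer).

1. After x ≥ 16: [(16,25/7) (18,5) (17,17) (16,292/17)]
2. After x ≤ 19: [(16,25/7) (18,5) (17,17) (16,292/17)]
3. After y ≥ 14: [(16,14) (69/4,14) (17,17) (16,292/17)]
4. After y ≤ 19: [(16,14) (69/4,14) (17,17) (16,292/17)]
5. Canonical ring: [(16,14) (69/4,14) (17,17) (16,292/17)]

Clipped polygon: [(16,14) (69/4,14) (17,17) (16,292/17)]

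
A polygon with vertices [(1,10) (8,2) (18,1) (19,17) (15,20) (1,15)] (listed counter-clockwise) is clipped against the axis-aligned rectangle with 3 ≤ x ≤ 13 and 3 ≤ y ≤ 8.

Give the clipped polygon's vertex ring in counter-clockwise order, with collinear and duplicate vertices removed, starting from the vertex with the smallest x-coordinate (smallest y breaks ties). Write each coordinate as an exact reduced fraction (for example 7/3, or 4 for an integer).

Clipped polygon: [(3,54/7) (57/8,3) (13,3) (13,8) (3,8)]

1. After x ≥ 3: [(3,54/7) (8,2) (18,1) (19,17) (15,20) (3,110/7)]
2. After x ≤ 13: [(3,54/7) (8,2) (13,3/2) (13,135/7) (3,110/7)]
3. After y ≥ 3: [(3,54/7) (57/8,3) (13,3) (13,135/7) (3,110/7)]
4. After y ≤ 8: [(3,8) (3,54/7) (57/8,3) (13,3) (13,8)]
5. Canonical ring: [(3,54/7) (57/8,3) (13,3) (13,8) (3,8)]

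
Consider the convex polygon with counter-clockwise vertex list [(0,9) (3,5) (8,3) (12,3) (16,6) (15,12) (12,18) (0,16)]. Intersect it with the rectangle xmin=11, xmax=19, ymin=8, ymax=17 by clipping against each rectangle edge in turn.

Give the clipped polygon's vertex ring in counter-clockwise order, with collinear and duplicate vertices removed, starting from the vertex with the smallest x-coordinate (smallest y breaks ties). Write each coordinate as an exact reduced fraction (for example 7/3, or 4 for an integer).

1. After x ≥ 11: [(11,3) (12,3) (16,6) (15,12) (12,18) (11,107/6)]
2. After x ≤ 19: [(11,3) (12,3) (16,6) (15,12) (12,18) (11,107/6)]
3. After y ≥ 8: [(11,8) (47/3,8) (15,12) (12,18) (11,107/6)]
4. After y ≤ 17: [(11,17) (11,8) (47/3,8) (15,12) (25/2,17)]
5. Canonical ring: [(11,8) (47/3,8) (15,12) (25/2,17) (11,17)]

Clipped polygon: [(11,8) (47/3,8) (15,12) (25/2,17) (11,17)]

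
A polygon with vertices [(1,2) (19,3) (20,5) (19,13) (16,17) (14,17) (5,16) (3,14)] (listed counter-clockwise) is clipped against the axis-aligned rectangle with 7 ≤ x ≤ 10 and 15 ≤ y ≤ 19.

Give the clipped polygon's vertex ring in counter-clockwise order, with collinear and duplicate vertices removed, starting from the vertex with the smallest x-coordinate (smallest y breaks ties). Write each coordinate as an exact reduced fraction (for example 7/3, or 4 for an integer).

1. After x ≥ 7: [(7,7/3) (19,3) (20,5) (19,13) (16,17) (14,17) (7,146/9)]
2. After x ≤ 10: [(7,7/3) (10,5/2) (10,149/9) (7,146/9)]
3. After y ≥ 15: [(7,15) (10,15) (10,149/9) (7,146/9)]
4. After y ≤ 19: [(7,15) (10,15) (10,149/9) (7,146/9)]
5. Canonical ring: [(7,15) (10,15) (10,149/9) (7,146/9)]

Clipped polygon: [(7,15) (10,15) (10,149/9) (7,146/9)]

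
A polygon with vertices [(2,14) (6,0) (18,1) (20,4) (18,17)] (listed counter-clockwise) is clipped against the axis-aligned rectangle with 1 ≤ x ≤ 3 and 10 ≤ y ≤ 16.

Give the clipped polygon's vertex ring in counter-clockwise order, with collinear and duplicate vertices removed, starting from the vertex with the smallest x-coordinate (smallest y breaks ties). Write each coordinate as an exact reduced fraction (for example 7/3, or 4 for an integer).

1. After x ≥ 1: [(2,14) (6,0) (18,1) (20,4) (18,17)]
2. After x ≤ 3: [(3,227/16) (2,14) (3,21/2)]
3. After y ≥ 10: [(3,227/16) (2,14) (3,21/2)]
4. After y ≤ 16: [(3,227/16) (2,14) (3,21/2)]
5. Canonical ring: [(2,14) (3,21/2) (3,227/16)]

Clipped polygon: [(2,14) (3,21/2) (3,227/16)]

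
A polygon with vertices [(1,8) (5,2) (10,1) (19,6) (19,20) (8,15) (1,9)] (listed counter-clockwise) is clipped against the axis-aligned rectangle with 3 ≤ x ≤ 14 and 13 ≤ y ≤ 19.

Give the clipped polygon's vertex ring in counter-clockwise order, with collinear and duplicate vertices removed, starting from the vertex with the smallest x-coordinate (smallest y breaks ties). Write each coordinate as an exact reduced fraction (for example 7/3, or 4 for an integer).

Clipped polygon: [(17/3,13) (14,13) (14,195/11) (8,15)]

1. After x ≥ 3: [(3,5) (5,2) (10,1) (19,6) (19,20) (8,15) (3,75/7)]
2. After x ≤ 14: [(3,5) (5,2) (10,1) (14,29/9) (14,195/11) (8,15) (3,75/7)]
3. After y ≥ 13: [(14,13) (14,195/11) (8,15) (17/3,13)]
4. After y ≤ 19: [(14,13) (14,195/11) (8,15) (17/3,13)]
5. Canonical ring: [(17/3,13) (14,13) (14,195/11) (8,15)]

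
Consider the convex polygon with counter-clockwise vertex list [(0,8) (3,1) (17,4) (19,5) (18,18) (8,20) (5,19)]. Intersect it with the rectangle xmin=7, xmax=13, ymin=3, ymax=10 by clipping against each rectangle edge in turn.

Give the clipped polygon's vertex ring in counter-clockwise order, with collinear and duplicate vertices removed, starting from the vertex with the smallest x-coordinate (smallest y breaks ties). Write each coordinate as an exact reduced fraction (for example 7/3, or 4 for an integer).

Clipped polygon: [(7,3) (37/3,3) (13,22/7) (13,10) (7,10)]

1. After x ≥ 7: [(7,13/7) (17,4) (19,5) (18,18) (8,20) (7,59/3)]
2. After x ≤ 13: [(7,13/7) (13,22/7) (13,19) (8,20) (7,59/3)]
3. After y ≥ 3: [(7,3) (37/3,3) (13,22/7) (13,19) (8,20) (7,59/3)]
4. After y ≤ 10: [(7,10) (7,3) (37/3,3) (13,22/7) (13,10)]
5. Canonical ring: [(7,3) (37/3,3) (13,22/7) (13,10) (7,10)]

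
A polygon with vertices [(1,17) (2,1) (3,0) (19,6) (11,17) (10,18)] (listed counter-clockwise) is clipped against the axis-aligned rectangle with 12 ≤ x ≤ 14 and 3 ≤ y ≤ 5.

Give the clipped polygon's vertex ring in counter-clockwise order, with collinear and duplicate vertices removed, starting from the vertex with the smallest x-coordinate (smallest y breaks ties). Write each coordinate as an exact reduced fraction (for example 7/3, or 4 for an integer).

Clipped polygon: [(12,27/8) (14,33/8) (14,5) (12,5)]

1. After x ≥ 12: [(12,27/8) (19,6) (12,125/8)]
2. After x ≤ 14: [(12,27/8) (14,33/8) (14,103/8) (12,125/8)]
3. After y ≥ 3: [(12,27/8) (14,33/8) (14,103/8) (12,125/8)]
4. After y ≤ 5: [(12,5) (12,27/8) (14,33/8) (14,5)]
5. Canonical ring: [(12,27/8) (14,33/8) (14,5) (12,5)]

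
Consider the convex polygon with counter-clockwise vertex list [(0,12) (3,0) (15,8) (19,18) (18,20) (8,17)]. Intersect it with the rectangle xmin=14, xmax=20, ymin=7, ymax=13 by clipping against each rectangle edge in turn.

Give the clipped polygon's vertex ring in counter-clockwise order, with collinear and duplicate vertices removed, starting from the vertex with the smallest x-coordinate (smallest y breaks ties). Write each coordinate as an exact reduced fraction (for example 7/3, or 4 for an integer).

Clipped polygon: [(14,22/3) (15,8) (17,13) (14,13)]

1. After x ≥ 14: [(14,22/3) (15,8) (19,18) (18,20) (14,94/5)]
2. After x ≤ 20: [(14,22/3) (15,8) (19,18) (18,20) (14,94/5)]
3. After y ≥ 7: [(14,22/3) (15,8) (19,18) (18,20) (14,94/5)]
4. After y ≤ 13: [(14,13) (14,22/3) (15,8) (17,13)]
5. Canonical ring: [(14,22/3) (15,8) (17,13) (14,13)]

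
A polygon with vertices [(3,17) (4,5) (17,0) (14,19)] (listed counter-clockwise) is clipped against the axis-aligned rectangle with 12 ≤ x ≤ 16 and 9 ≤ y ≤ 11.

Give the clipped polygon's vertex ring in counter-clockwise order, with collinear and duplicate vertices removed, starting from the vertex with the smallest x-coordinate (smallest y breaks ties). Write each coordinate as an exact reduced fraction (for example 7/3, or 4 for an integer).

Clipped polygon: [(12,9) (296/19,9) (290/19,11) (12,11)]

1. After x ≥ 12: [(12,205/11) (12,25/13) (17,0) (14,19)]
2. After x ≤ 16: [(12,205/11) (12,25/13) (16,5/13) (16,19/3) (14,19)]
3. After y ≥ 9: [(12,205/11) (12,9) (296/19,9) (14,19)]
4. After y ≤ 11: [(12,11) (12,9) (296/19,9) (290/19,11)]
5. Canonical ring: [(12,9) (296/19,9) (290/19,11) (12,11)]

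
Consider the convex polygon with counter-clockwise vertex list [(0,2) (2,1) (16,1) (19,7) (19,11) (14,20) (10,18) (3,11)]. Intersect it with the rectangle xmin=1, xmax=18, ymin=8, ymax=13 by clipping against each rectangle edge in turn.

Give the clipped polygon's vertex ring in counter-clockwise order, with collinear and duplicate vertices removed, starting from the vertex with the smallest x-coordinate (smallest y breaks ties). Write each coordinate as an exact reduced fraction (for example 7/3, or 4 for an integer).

Clipped polygon: [(2,8) (18,8) (18,64/5) (161/9,13) (5,13) (3,11)]

1. After x ≥ 1: [(1,5) (1,3/2) (2,1) (16,1) (19,7) (19,11) (14,20) (10,18) (3,11)]
2. After x ≤ 18: [(1,5) (1,3/2) (2,1) (16,1) (18,5) (18,64/5) (14,20) (10,18) (3,11)]
3. After y ≥ 8: [(2,8) (18,8) (18,64/5) (14,20) (10,18) (3,11)]
4. After y ≤ 13: [(2,8) (18,8) (18,64/5) (161/9,13) (5,13) (3,11)]
5. Canonical ring: [(2,8) (18,8) (18,64/5) (161/9,13) (5,13) (3,11)]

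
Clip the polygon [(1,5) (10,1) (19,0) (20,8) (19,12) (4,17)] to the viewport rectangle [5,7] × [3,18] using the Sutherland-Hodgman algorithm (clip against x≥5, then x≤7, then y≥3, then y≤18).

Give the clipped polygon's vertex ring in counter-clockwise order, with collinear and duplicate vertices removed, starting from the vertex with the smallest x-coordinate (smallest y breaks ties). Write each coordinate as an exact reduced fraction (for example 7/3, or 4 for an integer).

1. After x ≥ 5: [(5,29/9) (10,1) (19,0) (20,8) (19,12) (5,50/3)]
2. After x ≤ 7: [(5,29/9) (7,7/3) (7,16) (5,50/3)]
3. After y ≥ 3: [(5,29/9) (11/2,3) (7,3) (7,16) (5,50/3)]
4. After y ≤ 18: [(5,29/9) (11/2,3) (7,3) (7,16) (5,50/3)]
5. Canonical ring: [(5,29/9) (11/2,3) (7,3) (7,16) (5,50/3)]

Clipped polygon: [(5,29/9) (11/2,3) (7,3) (7,16) (5,50/3)]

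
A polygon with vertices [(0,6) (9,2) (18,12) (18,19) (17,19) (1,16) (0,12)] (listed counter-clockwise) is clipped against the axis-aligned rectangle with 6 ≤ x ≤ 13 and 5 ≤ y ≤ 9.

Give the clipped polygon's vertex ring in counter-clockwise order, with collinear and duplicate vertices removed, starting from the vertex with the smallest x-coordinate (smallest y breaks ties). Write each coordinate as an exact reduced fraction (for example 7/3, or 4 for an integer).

Clipped polygon: [(6,5) (117/10,5) (13,58/9) (13,9) (6,9)]

1. After x ≥ 6: [(6,10/3) (9,2) (18,12) (18,19) (17,19) (6,271/16)]
2. After x ≤ 13: [(6,10/3) (9,2) (13,58/9) (13,73/4) (6,271/16)]
3. After y ≥ 5: [(6,5) (117/10,5) (13,58/9) (13,73/4) (6,271/16)]
4. After y ≤ 9: [(6,9) (6,5) (117/10,5) (13,58/9) (13,9)]
5. Canonical ring: [(6,5) (117/10,5) (13,58/9) (13,9) (6,9)]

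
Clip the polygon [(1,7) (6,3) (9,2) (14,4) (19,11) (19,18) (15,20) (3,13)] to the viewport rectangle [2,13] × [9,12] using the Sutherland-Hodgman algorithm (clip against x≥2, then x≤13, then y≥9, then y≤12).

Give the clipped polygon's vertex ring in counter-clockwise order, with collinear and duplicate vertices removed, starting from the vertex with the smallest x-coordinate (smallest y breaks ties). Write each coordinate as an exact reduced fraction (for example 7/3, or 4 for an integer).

Clipped polygon: [(2,9) (13,9) (13,12) (8/3,12) (2,10)]

1. After x ≥ 2: [(2,10) (2,31/5) (6,3) (9,2) (14,4) (19,11) (19,18) (15,20) (3,13)]
2. After x ≤ 13: [(2,10) (2,31/5) (6,3) (9,2) (13,18/5) (13,113/6) (3,13)]
3. After y ≥ 9: [(2,10) (2,9) (13,9) (13,113/6) (3,13)]
4. After y ≤ 12: [(8/3,12) (2,10) (2,9) (13,9) (13,12)]
5. Canonical ring: [(2,9) (13,9) (13,12) (8/3,12) (2,10)]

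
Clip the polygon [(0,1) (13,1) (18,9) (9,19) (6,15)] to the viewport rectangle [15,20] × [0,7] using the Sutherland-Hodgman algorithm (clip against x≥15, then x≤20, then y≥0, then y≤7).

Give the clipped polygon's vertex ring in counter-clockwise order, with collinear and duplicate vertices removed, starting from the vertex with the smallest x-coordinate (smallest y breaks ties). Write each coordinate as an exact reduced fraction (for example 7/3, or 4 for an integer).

1. After x ≥ 15: [(15,21/5) (18,9) (15,37/3)]
2. After x ≤ 20: [(15,21/5) (18,9) (15,37/3)]
3. After y ≥ 0: [(15,21/5) (18,9) (15,37/3)]
4. After y ≤ 7: [(15,7) (15,21/5) (67/4,7)]
5. Canonical ring: [(15,21/5) (67/4,7) (15,7)]

Clipped polygon: [(15,21/5) (67/4,7) (15,7)]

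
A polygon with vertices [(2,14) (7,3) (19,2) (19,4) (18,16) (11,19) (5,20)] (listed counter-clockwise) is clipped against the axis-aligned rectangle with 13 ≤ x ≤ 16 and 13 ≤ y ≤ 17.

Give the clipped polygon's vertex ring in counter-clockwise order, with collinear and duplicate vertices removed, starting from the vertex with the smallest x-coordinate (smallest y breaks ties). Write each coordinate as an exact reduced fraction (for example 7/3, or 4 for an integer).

Clipped polygon: [(13,13) (16,13) (16,118/7) (47/3,17) (13,17)]

1. After x ≥ 13: [(13,5/2) (19,2) (19,4) (18,16) (13,127/7)]
2. After x ≤ 16: [(13,5/2) (16,9/4) (16,118/7) (13,127/7)]
3. After y ≥ 13: [(13,13) (16,13) (16,118/7) (13,127/7)]
4. After y ≤ 17: [(13,17) (13,13) (16,13) (16,118/7) (47/3,17)]
5. Canonical ring: [(13,13) (16,13) (16,118/7) (47/3,17) (13,17)]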